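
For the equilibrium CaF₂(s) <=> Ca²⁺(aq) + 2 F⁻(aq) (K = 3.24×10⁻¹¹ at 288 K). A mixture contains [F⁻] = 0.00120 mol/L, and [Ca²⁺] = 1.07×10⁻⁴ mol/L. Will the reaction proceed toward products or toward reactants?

to the left

(CaF₂ is a pure solid — omitted from Q.)
Q = [Ca²⁺]·[F⁻]² = (1.07×10⁻⁴)·(0.00120)² = 1.54×10⁻¹⁰
Q = 1.54×10⁻¹⁰ > K = 3.24×10⁻¹¹, so the reverse reaction proceeds.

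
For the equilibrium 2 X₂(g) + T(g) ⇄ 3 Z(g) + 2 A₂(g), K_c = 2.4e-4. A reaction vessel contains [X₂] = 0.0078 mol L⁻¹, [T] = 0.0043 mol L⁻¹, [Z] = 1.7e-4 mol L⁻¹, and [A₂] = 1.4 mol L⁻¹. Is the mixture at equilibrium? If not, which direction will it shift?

Q_c = [Z]³·[A₂]² / ([X₂]²·[T]) = (1.7e-4)³·(1.4)² / ((0.0078)²·(0.0043)) = 3.7e-5
Q_c = 3.7e-5 < K_c = 2.4e-4: net forward reaction.

no; Q < K, reaction proceeds forward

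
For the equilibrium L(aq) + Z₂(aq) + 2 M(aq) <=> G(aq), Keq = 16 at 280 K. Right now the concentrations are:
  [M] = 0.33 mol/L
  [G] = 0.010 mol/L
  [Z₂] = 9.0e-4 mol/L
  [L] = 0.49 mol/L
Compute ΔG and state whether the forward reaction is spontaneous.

Q = [G] / ([L]·[Z₂]·[M]²) = (0.010) / ((0.49)·(9.0e-4)·(0.33)²) = 208
ΔG = RT ln(Q/Keq) = (8.314 J mol⁻¹ K⁻¹)(280 K) × ln(208/16)
   = (2.328 kJ/mol)(2.565) = 5.97 kJ/mol
ΔG > 0, so the forward reaction is non-spontaneous (proceeds in reverse).

ΔG = 5.97 kJ/mol; the forward reaction is non-spontaneous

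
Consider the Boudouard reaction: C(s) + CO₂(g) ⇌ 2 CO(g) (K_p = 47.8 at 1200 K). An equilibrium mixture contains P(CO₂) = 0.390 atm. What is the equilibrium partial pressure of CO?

(C is a pure solid — omitted from K_p.)
At equilibrium, K_p = P(CO)² / P(CO₂) = 47.8.
(P(CO))² / (0.390) = 47.8
P(CO)² = 18.6 ⇒ P(CO) = 4.32 atm

P(CO) = 4.32 atm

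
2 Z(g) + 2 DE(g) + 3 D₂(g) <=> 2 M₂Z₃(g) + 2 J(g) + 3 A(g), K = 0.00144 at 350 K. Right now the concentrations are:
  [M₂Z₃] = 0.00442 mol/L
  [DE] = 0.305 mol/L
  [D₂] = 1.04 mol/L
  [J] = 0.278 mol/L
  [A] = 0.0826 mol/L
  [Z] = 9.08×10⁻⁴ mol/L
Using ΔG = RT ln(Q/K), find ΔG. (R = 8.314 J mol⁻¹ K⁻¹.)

ΔG = 5.60 kJ/mol

Q = [M₂Z₃]²·[J]²·[A]³ / ([Z]²·[DE]²·[D₂]³) = (0.00442)²·(0.278)²·(0.0826)³ / ((9.08×10⁻⁴)²·(0.305)²·(1.04)³) = 0.00986
ΔG = RT ln(Q/K) = (8.314 J mol⁻¹ K⁻¹)(350 K) × ln(0.00986/0.00144)
   = (2.910 kJ/mol)(1.924) = 5.60 kJ/mol
ΔG > 0, so the forward reaction is non-spontaneous (proceeds in reverse).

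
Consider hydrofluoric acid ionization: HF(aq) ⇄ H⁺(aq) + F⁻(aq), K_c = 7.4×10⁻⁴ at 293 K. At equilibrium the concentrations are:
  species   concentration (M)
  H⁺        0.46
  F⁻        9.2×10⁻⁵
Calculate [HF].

[HF] = 0.057 M

At equilibrium, K_c = [H⁺]·[F⁻] / [HF] = 7.4×10⁻⁴.
(0.46)·(9.2×10⁻⁵) / ([HF]) = 7.4×10⁻⁴
[HF] = 0.0572 = 0.057 M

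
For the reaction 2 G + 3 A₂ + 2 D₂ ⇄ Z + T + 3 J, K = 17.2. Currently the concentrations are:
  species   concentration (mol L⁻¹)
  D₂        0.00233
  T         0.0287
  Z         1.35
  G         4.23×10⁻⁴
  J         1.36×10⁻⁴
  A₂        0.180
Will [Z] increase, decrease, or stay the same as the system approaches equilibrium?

stay the same

Q = [Z]·[T]·[J]³ / ([G]²·[A₂]³·[D₂]²) = (1.35)·(0.0287)·(1.36×10⁻⁴)³ / ((4.23×10⁻⁴)²·(0.180)³·(0.00233)²) = 17.2
Q = 17.2 = K; the system is at equilibrium.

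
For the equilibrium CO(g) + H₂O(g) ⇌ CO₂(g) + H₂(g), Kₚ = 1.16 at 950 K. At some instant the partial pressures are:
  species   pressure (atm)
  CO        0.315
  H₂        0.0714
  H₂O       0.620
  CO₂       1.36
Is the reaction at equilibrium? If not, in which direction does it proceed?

Qₚ = P(CO₂)·P(H₂) / (P(CO)·P(H₂O)) = (1.36)·(0.0714) / ((0.315)·(0.620)) = 0.497
Qₚ = 0.497 < Kₚ = 1.16, so the forward reaction proceeds.

in the forward direction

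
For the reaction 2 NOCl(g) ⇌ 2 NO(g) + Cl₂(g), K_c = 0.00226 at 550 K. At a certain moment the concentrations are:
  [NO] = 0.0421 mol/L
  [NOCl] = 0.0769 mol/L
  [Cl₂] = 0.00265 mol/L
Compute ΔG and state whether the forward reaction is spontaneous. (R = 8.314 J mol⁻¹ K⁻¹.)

Q_c = [NO]²·[Cl₂] / [NOCl]² = (0.0421)²·(0.00265) / (0.0769)² = 7.94×10⁻⁴
ΔG = RT ln(Q_c/K_c) = (8.314 J mol⁻¹ K⁻¹)(550 K) × ln(7.94×10⁻⁴/0.00226)
   = (4.573 kJ/mol)(-1.046) = -4.78 kJ/mol
ΔG < 0, so the forward reaction is spontaneous (proceeds forward).

ΔG = -4.78 kJ/mol; the forward reaction is spontaneous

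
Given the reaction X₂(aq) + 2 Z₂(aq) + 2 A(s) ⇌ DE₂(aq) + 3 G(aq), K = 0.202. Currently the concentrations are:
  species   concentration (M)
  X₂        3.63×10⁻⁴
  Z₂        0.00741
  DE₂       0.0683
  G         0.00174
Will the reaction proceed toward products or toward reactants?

(A is a pure solid — omitted from Q.)
Q = [DE₂]·[G]³ / ([X₂]·[Z₂]²) = (0.0683)·(0.00174)³ / ((3.63×10⁻⁴)·(0.00741)²) = 0.0181
Q = 0.0181 < K = 0.202, so the forward reaction proceeds.

in the forward direction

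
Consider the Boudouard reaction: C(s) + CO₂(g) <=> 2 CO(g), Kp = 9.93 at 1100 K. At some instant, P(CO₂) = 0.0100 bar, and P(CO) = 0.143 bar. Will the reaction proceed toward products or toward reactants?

(C is a pure solid — omitted from Qp.)
Qp = P(CO)² / P(CO₂) = (0.143)² / (0.0100) = 2.04
Qp = 2.04 < Kp = 9.93, so the forward reaction proceeds.

toward products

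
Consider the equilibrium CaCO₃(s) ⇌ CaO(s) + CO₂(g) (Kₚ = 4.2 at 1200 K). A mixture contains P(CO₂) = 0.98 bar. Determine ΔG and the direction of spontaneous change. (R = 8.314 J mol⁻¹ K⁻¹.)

ΔG = -14.5 kJ/mol; the forward reaction is spontaneous

(CaCO₃, CaO are pure solids — omitted from Qₚ.)
Qₚ = P(CO₂) = 0.980
ΔG = RT ln(Qₚ/Kₚ) = (8.314 J mol⁻¹ K⁻¹)(1200 K) × ln(0.980/4.2)
   = (9.977 kJ/mol)(-1.455) = -14.5 kJ/mol
ΔG < 0, so the forward reaction is spontaneous (proceeds forward).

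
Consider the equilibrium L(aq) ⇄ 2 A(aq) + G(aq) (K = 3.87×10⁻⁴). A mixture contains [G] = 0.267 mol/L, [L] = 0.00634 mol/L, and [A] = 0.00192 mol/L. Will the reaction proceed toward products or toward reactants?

forward (toward products)

Q = [A]²·[G] / [L] = (0.00192)²·(0.267) / (0.00634) = 1.55×10⁻⁴
Q = 1.55×10⁻⁴ < K = 3.87×10⁻⁴, so the forward reaction proceeds.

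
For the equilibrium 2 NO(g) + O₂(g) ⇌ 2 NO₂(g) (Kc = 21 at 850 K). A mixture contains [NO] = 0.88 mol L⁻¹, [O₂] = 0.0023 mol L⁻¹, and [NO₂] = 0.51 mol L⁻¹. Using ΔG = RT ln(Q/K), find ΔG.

ΔG = 13.7 kJ/mol

Qc = [NO₂]² / ([NO]²·[O₂]) = (0.51)² / ((0.88)²·(0.0023)) = 146
ΔG = RT ln(Qc/Kc) = (8.314 J mol⁻¹ K⁻¹)(850 K) × ln(146/21)
   = (7.067 kJ/mol)(1.939) = 13.7 kJ/mol
ΔG > 0, so the forward reaction is non-spontaneous (proceeds in reverse).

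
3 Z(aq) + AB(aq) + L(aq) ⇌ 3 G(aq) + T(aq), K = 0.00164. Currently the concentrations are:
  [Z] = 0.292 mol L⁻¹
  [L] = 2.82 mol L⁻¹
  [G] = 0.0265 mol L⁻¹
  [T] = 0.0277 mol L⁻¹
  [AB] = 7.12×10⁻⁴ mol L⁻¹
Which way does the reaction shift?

in the reverse direction

Q = [G]³·[T] / ([Z]³·[AB]·[L]) = (0.0265)³·(0.0277) / ((0.292)³·(7.12×10⁻⁴)·(2.82)) = 0.0103
Q = 0.0103 > K = 0.00164, so the reverse reaction proceeds.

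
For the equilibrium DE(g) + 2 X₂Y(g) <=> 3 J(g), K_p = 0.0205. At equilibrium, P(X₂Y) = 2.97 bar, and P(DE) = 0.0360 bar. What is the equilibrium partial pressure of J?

P(J) = 0.187 bar

At equilibrium, K_p = P(J)³ / (P(DE)·P(X₂Y)²) = 0.0205.
(P(J))³ / ((0.0360)·(2.97)²) = 0.0205
P(J)³ = 0.00651 ⇒ P(J) = 0.187 bar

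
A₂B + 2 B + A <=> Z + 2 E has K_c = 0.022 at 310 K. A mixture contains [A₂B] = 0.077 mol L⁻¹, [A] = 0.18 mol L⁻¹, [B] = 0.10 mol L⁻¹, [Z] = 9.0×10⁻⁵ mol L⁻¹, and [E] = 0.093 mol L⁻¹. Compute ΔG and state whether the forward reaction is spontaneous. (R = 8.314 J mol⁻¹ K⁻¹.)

ΔG = -3.52 kJ/mol; the forward reaction is spontaneous

Q_c = [Z]·[E]² / ([A₂B]·[B]²·[A]) = (9.0×10⁻⁵)·(0.093)² / ((0.077)·(0.10)²·(0.18)) = 0.00562
ΔG = RT ln(Q_c/K_c) = (8.314 J mol⁻¹ K⁻¹)(310 K) × ln(0.00562/0.022)
   = (2.577 kJ/mol)(-1.365) = -3.52 kJ/mol
ΔG < 0, so the forward reaction is spontaneous (proceeds forward).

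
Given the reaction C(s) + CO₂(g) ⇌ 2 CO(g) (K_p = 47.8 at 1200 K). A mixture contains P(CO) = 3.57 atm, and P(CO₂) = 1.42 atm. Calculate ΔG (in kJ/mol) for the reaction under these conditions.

(C is a pure solid — omitted from Q_p.)
Q_p = P(CO)² / P(CO₂) = (3.57)² / (1.42) = 8.98
ΔG = RT ln(Q_p/K_p) = (8.314 J mol⁻¹ K⁻¹)(1200 K) × ln(8.98/47.8)
   = (9.977 kJ/mol)(-1.672) = -16.7 kJ/mol
ΔG < 0, so the forward reaction is spontaneous (proceeds forward).

ΔG = -16.7 kJ/mol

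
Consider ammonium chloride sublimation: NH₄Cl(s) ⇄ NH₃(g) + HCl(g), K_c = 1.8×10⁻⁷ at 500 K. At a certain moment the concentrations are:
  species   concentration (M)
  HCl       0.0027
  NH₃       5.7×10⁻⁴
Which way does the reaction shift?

to the left

(NH₄Cl is a pure solid — omitted from Q_c.)
Q_c = [NH₃]·[HCl] = (5.7×10⁻⁴)·(0.0027) = 1.5×10⁻⁶
Q_c = 1.5×10⁻⁶ > K_c = 1.8×10⁻⁷, so the reverse reaction proceeds.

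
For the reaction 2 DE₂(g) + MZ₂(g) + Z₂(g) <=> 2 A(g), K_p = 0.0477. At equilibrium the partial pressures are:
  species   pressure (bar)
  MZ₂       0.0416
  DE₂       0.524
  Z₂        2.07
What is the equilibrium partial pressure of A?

P(A) = 0.0336 bar

At equilibrium, K_p = P(A)² / (P(DE₂)²·P(MZ₂)·P(Z₂)) = 0.0477.
(P(A))² / ((0.524)²·(0.0416)·(2.07)) = 0.0477
P(A)² = 0.00113 ⇒ P(A) = 0.0336 bar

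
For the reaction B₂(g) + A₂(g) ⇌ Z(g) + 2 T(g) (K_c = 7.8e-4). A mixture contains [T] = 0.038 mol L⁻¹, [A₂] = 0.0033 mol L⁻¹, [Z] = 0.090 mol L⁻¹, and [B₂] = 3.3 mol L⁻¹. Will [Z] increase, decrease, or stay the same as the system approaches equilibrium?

decrease

Q_c = [Z]·[T]² / ([B₂]·[A₂]) = (0.090)·(0.038)² / ((3.3)·(0.0033)) = 0.012
Q_c = 0.012 > K_c = 7.8e-4: net reverse reaction.
Z is a product, so it decreases.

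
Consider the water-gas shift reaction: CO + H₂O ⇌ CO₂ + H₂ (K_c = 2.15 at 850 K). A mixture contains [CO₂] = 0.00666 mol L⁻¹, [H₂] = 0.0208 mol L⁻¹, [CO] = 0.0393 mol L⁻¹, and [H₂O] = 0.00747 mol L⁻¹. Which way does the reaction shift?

to the right

Q_c = [CO₂]·[H₂] / ([CO]·[H₂O]) = (0.00666)·(0.0208) / ((0.0393)·(0.00747)) = 0.472
Q_c = 0.472 < K_c = 2.15, so the forward reaction proceeds.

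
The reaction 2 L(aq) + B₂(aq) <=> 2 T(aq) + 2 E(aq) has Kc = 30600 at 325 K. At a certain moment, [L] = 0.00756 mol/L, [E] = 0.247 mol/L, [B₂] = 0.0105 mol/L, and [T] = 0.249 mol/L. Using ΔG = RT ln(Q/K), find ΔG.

Qc = [T]²·[E]² / ([L]²·[B₂]) = (0.249)²·(0.247)² / ((0.00756)²·(0.0105)) = 6300
ΔG = RT ln(Qc/Kc) = (8.314 J mol⁻¹ K⁻¹)(325 K) × ln(6300/30600)
   = (2.702 kJ/mol)(-1.580) = -4.27 kJ/mol
ΔG < 0, so the forward reaction is spontaneous (proceeds forward).

ΔG = -4.27 kJ/mol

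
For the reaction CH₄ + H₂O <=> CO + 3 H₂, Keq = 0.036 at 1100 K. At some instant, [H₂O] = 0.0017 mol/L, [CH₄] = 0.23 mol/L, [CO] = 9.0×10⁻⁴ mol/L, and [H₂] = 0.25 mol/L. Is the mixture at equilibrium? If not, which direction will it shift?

Q = [CO]·[H₂]³ / ([CH₄]·[H₂O]) = (9.0×10⁻⁴)·(0.25)³ / ((0.23)·(0.0017)) = 0.036
Q = 0.036 = Keq; the system is at equilibrium.

yes, at equilibrium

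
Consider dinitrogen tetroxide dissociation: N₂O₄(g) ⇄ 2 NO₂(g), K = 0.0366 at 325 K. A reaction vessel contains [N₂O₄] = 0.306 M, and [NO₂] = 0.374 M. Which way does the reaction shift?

toward reactants

Q = [NO₂]² / [N₂O₄] = (0.374)² / (0.306) = 0.457
Q = 0.457 > K = 0.0366, so the reverse reaction proceeds.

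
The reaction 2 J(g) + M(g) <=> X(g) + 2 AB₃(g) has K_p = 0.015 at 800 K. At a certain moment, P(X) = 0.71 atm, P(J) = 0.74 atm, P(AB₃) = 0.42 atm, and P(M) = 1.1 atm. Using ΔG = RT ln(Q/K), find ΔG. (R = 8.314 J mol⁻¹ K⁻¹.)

ΔG = 17.5 kJ/mol

Q_p = P(X)·P(AB₃)² / (P(J)²·P(M)) = (0.71)·(0.42)² / ((0.74)²·(1.1)) = 0.208
ΔG = RT ln(Q_p/K_p) = (8.314 J mol⁻¹ K⁻¹)(800 K) × ln(0.208/0.015)
   = (6.651 kJ/mol)(2.629) = 17.5 kJ/mol
ΔG > 0, so the forward reaction is non-spontaneous (proceeds in reverse).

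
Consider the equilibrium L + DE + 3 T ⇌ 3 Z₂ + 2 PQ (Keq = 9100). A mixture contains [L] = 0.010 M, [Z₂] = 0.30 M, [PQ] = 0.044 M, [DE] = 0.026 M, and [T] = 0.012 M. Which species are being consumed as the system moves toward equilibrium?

Q = [Z₂]³·[PQ]² / ([L]·[DE]·[T]³) = (0.30)³·(0.044)² / ((0.010)·(0.026)·(0.012)³) = 1.2e5
Q = 1.2e5 > Keq = 9100: net reverse reaction.

Z₂, PQ (products)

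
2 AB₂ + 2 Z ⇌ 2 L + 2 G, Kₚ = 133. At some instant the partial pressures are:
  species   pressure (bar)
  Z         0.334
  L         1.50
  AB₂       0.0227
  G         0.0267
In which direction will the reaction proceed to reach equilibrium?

Qₚ = P(L)²·P(G)² / (P(AB₂)²·P(Z)²) = (1.50)²·(0.0267)² / ((0.0227)²·(0.334)²) = 27.9
Qₚ = 27.9 < Kₚ = 133, so the forward reaction proceeds.

forward (toward products)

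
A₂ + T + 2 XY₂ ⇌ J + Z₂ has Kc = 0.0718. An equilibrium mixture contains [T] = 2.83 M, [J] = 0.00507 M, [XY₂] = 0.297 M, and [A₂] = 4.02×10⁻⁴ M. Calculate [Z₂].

[Z₂] = 0.00142 M

At equilibrium, Kc = [J]·[Z₂] / ([A₂]·[T]·[XY₂]²) = 0.0718.
(0.00507)·([Z₂]) / ((4.02×10⁻⁴)·(2.83)·(0.297)²) = 0.0718
[Z₂] = 0.00142 M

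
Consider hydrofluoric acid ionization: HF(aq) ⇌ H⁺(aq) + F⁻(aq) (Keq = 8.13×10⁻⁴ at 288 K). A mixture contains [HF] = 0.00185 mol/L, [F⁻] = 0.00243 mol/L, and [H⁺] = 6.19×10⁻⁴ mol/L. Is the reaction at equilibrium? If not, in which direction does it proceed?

Q = [H⁺]·[F⁻] / [HF] = (6.19×10⁻⁴)·(0.00243) / (0.00185) = 8.13×10⁻⁴
Q = 8.13×10⁻⁴ = Keq, so the system is already at equilibrium.

at equilibrium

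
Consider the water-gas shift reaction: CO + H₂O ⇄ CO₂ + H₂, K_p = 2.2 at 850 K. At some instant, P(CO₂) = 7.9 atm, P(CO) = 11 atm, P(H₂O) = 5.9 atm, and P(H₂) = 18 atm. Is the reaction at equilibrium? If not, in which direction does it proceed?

neither direction; the system is at equilibrium

Q_p = P(CO₂)·P(H₂) / (P(CO)·P(H₂O)) = (7.9)·(18) / ((11)·(5.9)) = 2.2
Q_p = 2.2 = K_p, so the system is already at equilibrium.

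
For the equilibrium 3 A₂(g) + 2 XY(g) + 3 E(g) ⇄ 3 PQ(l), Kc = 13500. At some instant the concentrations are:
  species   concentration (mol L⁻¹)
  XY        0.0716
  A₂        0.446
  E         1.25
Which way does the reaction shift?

(PQ is a pure liquid — omitted from Qc.)
Qc = 1 / ([A₂]³·[XY]²·[E]³) = 1 / ((0.446)³·(0.0716)²·(1.25)³) = 1130
Qc = 1130 < Kc = 13500, so the forward reaction proceeds.

to the right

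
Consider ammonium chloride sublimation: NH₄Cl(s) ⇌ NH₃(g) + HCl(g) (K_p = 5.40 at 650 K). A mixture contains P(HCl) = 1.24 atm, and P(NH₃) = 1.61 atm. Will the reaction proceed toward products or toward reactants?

forward (toward products)

(NH₄Cl is a pure solid — omitted from Q_p.)
Q_p = P(NH₃)·P(HCl) = (1.61)·(1.24) = 2.00
Q_p = 2.00 < K_p = 5.40, so the forward reaction proceeds.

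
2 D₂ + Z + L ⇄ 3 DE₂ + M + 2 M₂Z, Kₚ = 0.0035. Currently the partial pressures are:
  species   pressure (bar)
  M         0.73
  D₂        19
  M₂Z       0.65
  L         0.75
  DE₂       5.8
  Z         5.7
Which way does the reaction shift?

Qₚ = P(DE₂)³·P(M)·P(M₂Z)² / (P(D₂)²·P(Z)·P(L)) = (5.8)³·(0.73)·(0.65)² / ((19)²·(5.7)·(0.75)) = 0.039
Qₚ = 0.039 > Kₚ = 0.0035, so the reverse reaction proceeds.

in the reverse direction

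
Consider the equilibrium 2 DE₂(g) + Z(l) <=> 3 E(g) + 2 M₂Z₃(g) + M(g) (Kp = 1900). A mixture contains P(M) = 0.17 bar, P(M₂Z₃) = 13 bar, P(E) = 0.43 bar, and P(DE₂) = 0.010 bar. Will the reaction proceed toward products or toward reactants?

(Z is a pure liquid — omitted from Qp.)
Qp = P(E)³·P(M₂Z₃)²·P(M) / P(DE₂)² = (0.43)³·(13)²·(0.17) / (0.010)² = 23000
Qp = 23000 > Kp = 1900, so the reverse reaction proceeds.

to the left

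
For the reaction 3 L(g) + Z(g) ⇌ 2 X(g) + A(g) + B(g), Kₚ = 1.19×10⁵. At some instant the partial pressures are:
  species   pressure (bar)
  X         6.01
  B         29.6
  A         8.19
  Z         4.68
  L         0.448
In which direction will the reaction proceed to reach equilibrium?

Qₚ = P(X)²·P(A)·P(B) / (P(L)³·P(Z)) = (6.01)²·(8.19)·(29.6) / ((0.448)³·(4.68)) = 20800
Qₚ = 20800 < Kₚ = 1.19×10⁵, so the forward reaction proceeds.

toward products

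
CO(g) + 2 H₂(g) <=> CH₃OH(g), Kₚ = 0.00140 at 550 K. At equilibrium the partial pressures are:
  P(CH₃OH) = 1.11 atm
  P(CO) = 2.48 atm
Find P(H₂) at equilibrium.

P(H₂) = 17.9 atm

At equilibrium, Kₚ = P(CH₃OH) / (P(CO)·P(H₂)²) = 0.00140.
(1.11) / ((2.48)·(P(H₂))²) = 0.00140
P(H₂)² = 320 ⇒ P(H₂) = 17.9 atm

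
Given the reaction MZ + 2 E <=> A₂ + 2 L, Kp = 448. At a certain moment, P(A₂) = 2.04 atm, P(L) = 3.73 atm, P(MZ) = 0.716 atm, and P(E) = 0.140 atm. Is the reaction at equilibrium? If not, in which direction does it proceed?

toward reactants

Qp = P(A₂)·P(L)² / (P(MZ)·P(E)²) = (2.04)·(3.73)² / ((0.716)·(0.140)²) = 2020
Qp = 2020 > Kp = 448, so the reverse reaction proceeds.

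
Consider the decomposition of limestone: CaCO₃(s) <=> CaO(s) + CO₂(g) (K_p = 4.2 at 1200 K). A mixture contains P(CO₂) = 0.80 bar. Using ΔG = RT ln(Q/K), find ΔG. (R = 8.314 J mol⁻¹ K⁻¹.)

ΔG = -16.5 kJ/mol

(CaCO₃, CaO are pure solids — omitted from Q_p.)
Q_p = P(CO₂) = 0.800
ΔG = RT ln(Q_p/K_p) = (8.314 J mol⁻¹ K⁻¹)(1200 K) × ln(0.800/4.2)
   = (9.977 kJ/mol)(-1.658) = -16.5 kJ/mol
ΔG < 0, so the forward reaction is spontaneous (proceeds forward).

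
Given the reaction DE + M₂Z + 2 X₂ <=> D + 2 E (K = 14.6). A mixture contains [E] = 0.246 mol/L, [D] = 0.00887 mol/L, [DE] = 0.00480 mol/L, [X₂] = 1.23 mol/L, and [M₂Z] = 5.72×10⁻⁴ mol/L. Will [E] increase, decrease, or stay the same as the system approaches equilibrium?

Q = [D]·[E]² / ([DE]·[M₂Z]·[X₂]²) = (0.00887)·(0.246)² / ((0.00480)·(5.72×10⁻⁴)·(1.23)²) = 129
Q = 129 > K = 14.6: net reverse reaction.
E is a product, so it decreases.

decrease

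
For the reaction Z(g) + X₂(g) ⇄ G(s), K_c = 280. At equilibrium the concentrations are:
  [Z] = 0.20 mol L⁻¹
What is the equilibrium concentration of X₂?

(G is a pure solid — omitted from K_c.)
At equilibrium, K_c = 1 / ([Z]·[X₂]) = 280.
1 / ((0.20)·([X₂])) = 280
[X₂] = 0.0179 = 0.018 mol L⁻¹

[X₂] = 0.018 mol L⁻¹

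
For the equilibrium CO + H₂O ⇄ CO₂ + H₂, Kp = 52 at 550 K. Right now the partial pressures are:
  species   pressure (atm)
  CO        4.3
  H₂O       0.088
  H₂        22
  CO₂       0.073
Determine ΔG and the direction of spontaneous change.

Qp = P(CO₂)·P(H₂) / (P(CO)·P(H₂O)) = (0.073)·(22) / ((4.3)·(0.088)) = 4.24
ΔG = RT ln(Qp/Kp) = (8.314 J mol⁻¹ K⁻¹)(550 K) × ln(4.24/52)
   = (4.573 kJ/mol)(-2.507) = -11.5 kJ/mol
ΔG < 0, so the forward reaction is spontaneous (proceeds forward).

ΔG = -11.5 kJ/mol; the forward reaction is spontaneous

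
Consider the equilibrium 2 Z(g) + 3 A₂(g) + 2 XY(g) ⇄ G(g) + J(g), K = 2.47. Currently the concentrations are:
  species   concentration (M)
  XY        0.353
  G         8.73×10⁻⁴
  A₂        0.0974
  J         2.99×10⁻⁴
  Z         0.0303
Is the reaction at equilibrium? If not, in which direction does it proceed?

no net change (already at equilibrium)

Q = [G]·[J] / ([Z]²·[A₂]³·[XY]²) = (8.73×10⁻⁴)·(2.99×10⁻⁴) / ((0.0303)²·(0.0974)³·(0.353)²) = 2.47
Q = 2.47 = K, so the system is already at equilibrium.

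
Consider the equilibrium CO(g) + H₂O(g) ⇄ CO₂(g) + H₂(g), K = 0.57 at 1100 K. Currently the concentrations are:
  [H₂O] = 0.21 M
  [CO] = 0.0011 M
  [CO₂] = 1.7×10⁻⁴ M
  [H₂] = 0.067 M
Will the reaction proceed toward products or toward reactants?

Q = [CO₂]·[H₂] / ([CO]·[H₂O]) = (1.7×10⁻⁴)·(0.067) / ((0.0011)·(0.21)) = 0.049
Q = 0.049 < K = 0.57, so the forward reaction proceeds.

toward products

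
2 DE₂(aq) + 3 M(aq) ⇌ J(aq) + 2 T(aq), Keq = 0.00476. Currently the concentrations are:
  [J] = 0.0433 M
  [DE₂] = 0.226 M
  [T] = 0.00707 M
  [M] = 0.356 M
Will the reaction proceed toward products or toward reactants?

Q = [J]·[T]² / ([DE₂]²·[M]³) = (0.0433)·(0.00707)² / ((0.226)²·(0.356)³) = 9.39×10⁻⁴
Q = 9.39×10⁻⁴ < Keq = 0.00476, so the forward reaction proceeds.

in the forward direction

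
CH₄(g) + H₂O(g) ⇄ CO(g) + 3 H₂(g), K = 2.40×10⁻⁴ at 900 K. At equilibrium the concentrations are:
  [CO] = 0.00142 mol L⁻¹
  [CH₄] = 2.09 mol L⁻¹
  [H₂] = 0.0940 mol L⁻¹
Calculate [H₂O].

[H₂O] = 0.00235 mol L⁻¹

At equilibrium, K = [CO]·[H₂]³ / ([CH₄]·[H₂O]) = 2.40×10⁻⁴.
(0.00142)·(0.0940)³ / ((2.09)·([H₂O])) = 2.40×10⁻⁴
[H₂O] = 0.00235 mol L⁻¹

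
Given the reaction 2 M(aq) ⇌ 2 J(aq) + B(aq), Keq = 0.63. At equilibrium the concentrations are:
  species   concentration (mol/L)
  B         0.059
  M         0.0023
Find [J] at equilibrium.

At equilibrium, Keq = [J]²·[B] / [M]² = 0.63.
([J])²·(0.059) / (0.0023)² = 0.63
[J]² = 5.65×10⁻⁵ ⇒ [J] = 0.0075 mol/L

[J] = 0.0075 mol/L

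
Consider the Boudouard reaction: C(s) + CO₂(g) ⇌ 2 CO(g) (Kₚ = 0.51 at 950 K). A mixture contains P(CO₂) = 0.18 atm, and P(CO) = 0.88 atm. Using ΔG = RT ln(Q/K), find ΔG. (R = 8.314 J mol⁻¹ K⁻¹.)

ΔG = 16.8 kJ/mol

(C is a pure solid — omitted from Qₚ.)
Qₚ = P(CO)² / P(CO₂) = (0.88)² / (0.18) = 4.30
ΔG = RT ln(Qₚ/Kₚ) = (8.314 J mol⁻¹ K⁻¹)(950 K) × ln(4.30/0.51)
   = (7.898 kJ/mol)(2.132) = 16.8 kJ/mol
ΔG > 0, so the forward reaction is non-spontaneous (proceeds in reverse).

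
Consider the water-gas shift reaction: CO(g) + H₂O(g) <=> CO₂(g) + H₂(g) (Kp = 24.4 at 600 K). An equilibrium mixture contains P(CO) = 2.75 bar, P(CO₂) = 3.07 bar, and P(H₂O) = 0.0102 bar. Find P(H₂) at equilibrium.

P(H₂) = 0.223 bar

At equilibrium, Kp = P(CO₂)·P(H₂) / (P(CO)·P(H₂O)) = 24.4.
(3.07)·(P(H₂)) / ((2.75)·(0.0102)) = 24.4
P(H₂) = 0.223 bar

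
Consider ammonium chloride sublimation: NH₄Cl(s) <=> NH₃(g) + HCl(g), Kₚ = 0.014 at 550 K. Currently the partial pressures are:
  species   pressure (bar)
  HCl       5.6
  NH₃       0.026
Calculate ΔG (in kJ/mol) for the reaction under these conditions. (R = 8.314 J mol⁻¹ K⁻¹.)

(NH₄Cl is a pure solid — omitted from Qₚ.)
Qₚ = P(NH₃)·P(HCl) = (0.026)·(5.6) = 0.146
ΔG = RT ln(Qₚ/Kₚ) = (8.314 J mol⁻¹ K⁻¹)(550 K) × ln(0.146/0.014)
   = (4.573 kJ/mol)(2.345) = 10.7 kJ/mol
ΔG > 0, so the forward reaction is non-spontaneous (proceeds in reverse).

ΔG = 10.7 kJ/mol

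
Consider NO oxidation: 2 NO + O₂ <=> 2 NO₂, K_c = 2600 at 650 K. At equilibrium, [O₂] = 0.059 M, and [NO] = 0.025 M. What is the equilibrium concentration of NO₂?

At equilibrium, K_c = [NO₂]² / ([NO]²·[O₂]) = 2600.
([NO₂])² / ((0.025)²·(0.059)) = 2600
[NO₂]² = 0.0959 ⇒ [NO₂] = 0.31 M

[NO₂] = 0.31 M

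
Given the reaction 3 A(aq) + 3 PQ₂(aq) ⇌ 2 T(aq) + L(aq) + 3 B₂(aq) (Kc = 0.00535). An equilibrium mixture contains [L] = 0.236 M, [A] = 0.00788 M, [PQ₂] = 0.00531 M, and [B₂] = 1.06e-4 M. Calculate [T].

[T] = 0.0373 M

At equilibrium, Kc = [T]²·[L]·[B₂]³ / ([A]³·[PQ₂]³) = 0.00535.
([T])²·(0.236)·(1.06e-4)³ / ((0.00788)³·(0.00531)³) = 0.00535
[T]² = 0.00139 ⇒ [T] = 0.0373 M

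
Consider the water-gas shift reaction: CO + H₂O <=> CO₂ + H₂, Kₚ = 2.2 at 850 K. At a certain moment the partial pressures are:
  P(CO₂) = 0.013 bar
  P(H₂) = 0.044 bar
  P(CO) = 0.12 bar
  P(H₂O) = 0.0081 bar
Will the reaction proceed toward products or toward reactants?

in the forward direction

Qₚ = P(CO₂)·P(H₂) / (P(CO)·P(H₂O)) = (0.013)·(0.044) / ((0.12)·(0.0081)) = 0.59
Qₚ = 0.59 < Kₚ = 2.2, so the forward reaction proceeds.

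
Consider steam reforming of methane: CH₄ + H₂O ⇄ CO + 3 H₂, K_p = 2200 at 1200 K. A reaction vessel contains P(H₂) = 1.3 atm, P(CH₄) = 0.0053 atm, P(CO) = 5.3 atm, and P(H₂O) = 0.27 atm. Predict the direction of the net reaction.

in the reverse direction

Q_p = P(CO)·P(H₂)³ / (P(CH₄)·P(H₂O)) = (5.3)·(1.3)³ / ((0.0053)·(0.27)) = 8100
Q_p = 8100 > K_p = 2200, so the reverse reaction proceeds.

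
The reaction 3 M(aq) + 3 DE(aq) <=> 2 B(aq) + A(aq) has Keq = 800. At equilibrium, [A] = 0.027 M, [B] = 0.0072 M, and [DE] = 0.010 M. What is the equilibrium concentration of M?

[M] = 0.12 M

At equilibrium, Keq = [B]²·[A] / ([M]³·[DE]³) = 800.
(0.0072)²·(0.027) / (([M])³·(0.010)³) = 800
[M]³ = 0.00175 ⇒ [M] = 0.12 M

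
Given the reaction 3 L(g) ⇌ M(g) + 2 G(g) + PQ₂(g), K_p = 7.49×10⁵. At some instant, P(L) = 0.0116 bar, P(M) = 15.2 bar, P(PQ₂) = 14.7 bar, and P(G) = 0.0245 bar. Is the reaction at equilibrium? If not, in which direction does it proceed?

toward products

Q_p = P(M)·P(G)²·P(PQ₂) / P(L)³ = (15.2)·(0.0245)²·(14.7) / (0.0116)³ = 85900
Q_p = 85900 < K_p = 7.49×10⁵, so the forward reaction proceeds.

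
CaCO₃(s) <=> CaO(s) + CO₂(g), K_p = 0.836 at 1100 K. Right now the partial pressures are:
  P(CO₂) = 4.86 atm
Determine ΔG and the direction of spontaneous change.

ΔG = 16.1 kJ/mol; the forward reaction is non-spontaneous

(CaCO₃, CaO are pure solids — omitted from Q_p.)
Q_p = P(CO₂) = 4.86
ΔG = RT ln(Q_p/K_p) = (8.314 J mol⁻¹ K⁻¹)(1100 K) × ln(4.86/0.836)
   = (9.145 kJ/mol)(1.760) = 16.1 kJ/mol
ΔG > 0, so the forward reaction is non-spontaneous (proceeds in reverse).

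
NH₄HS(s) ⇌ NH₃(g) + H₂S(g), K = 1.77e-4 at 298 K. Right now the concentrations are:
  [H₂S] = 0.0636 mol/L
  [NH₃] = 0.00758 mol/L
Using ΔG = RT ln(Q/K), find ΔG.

ΔG = 2.48 kJ/mol

(NH₄HS is a pure solid — omitted from Q.)
Q = [NH₃]·[H₂S] = (0.00758)·(0.0636) = 4.82e-4
ΔG = RT ln(Q/K) = (8.314 J mol⁻¹ K⁻¹)(298 K) × ln(4.82e-4/1.77e-4)
   = (2.478 kJ/mol)(1.002) = 2.48 kJ/mol
ΔG > 0, so the forward reaction is non-spontaneous (proceeds in reverse).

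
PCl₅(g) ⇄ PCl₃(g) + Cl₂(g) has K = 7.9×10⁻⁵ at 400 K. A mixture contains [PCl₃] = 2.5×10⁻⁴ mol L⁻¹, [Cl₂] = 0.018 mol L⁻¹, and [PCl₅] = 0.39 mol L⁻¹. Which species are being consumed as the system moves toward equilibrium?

Q = [PCl₃]·[Cl₂] / [PCl₅] = (2.5×10⁻⁴)·(0.018) / (0.39) = 1.2×10⁻⁵
Q = 1.2×10⁻⁵ < K = 7.9×10⁻⁵: net forward reaction.

PCl₅ (reactants)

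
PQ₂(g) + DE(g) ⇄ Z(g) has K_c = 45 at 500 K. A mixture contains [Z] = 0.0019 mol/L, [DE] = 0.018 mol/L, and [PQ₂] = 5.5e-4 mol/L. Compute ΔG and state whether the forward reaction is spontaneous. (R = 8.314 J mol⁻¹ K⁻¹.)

ΔG = 6.03 kJ/mol; the forward reaction is non-spontaneous

Q_c = [Z] / ([PQ₂]·[DE]) = (0.0019) / ((5.5e-4)·(0.018)) = 192
ΔG = RT ln(Q_c/K_c) = (8.314 J mol⁻¹ K⁻¹)(500 K) × ln(192/45)
   = (4.157 kJ/mol)(1.451) = 6.03 kJ/mol
ΔG > 0, so the forward reaction is non-spontaneous (proceeds in reverse).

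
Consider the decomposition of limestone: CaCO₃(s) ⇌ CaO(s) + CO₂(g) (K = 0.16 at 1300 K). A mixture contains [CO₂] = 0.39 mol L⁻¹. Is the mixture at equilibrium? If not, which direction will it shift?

(CaCO₃, CaO are pure solids — omitted from Q.)
Q = [CO₂] = 0.39
Q = 0.39 > K = 0.16: net reverse reaction.

no; Q > K, reaction proceeds in reverse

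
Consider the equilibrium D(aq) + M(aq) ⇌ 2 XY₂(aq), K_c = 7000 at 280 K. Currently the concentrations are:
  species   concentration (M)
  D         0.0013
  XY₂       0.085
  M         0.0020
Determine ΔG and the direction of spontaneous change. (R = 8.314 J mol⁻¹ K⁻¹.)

Q_c = [XY₂]² / ([D]·[M]) = (0.085)² / ((0.0013)·(0.0020)) = 2780
ΔG = RT ln(Q_c/K_c) = (8.314 J mol⁻¹ K⁻¹)(280 K) × ln(2780/7000)
   = (2.328 kJ/mol)(-0.9235) = -2.15 kJ/mol
ΔG < 0, so the forward reaction is spontaneous (proceeds forward).

ΔG = -2.15 kJ/mol; the forward reaction is spontaneous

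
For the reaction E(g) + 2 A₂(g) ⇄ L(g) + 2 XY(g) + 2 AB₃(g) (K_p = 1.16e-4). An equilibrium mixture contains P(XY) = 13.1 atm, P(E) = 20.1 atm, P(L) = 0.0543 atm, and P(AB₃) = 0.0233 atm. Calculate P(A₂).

P(A₂) = 1.47 atm

At equilibrium, K_p = P(L)·P(XY)²·P(AB₃)² / (P(E)·P(A₂)²) = 1.16e-4.
(0.0543)·(13.1)²·(0.0233)² / ((20.1)·(P(A₂))²) = 1.16e-4
P(A₂)² = 2.17 ⇒ P(A₂) = 1.47 atm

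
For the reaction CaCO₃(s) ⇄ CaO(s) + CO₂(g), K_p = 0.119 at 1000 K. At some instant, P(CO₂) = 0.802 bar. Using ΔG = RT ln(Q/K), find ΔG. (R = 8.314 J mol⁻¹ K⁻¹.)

(CaCO₃, CaO are pure solids — omitted from Q_p.)
Q_p = P(CO₂) = 0.802
ΔG = RT ln(Q_p/K_p) = (8.314 J mol⁻¹ K⁻¹)(1000 K) × ln(0.802/0.119)
   = (8.314 kJ/mol)(1.908) = 15.9 kJ/mol
ΔG > 0, so the forward reaction is non-spontaneous (proceeds in reverse).

ΔG = 15.9 kJ/mol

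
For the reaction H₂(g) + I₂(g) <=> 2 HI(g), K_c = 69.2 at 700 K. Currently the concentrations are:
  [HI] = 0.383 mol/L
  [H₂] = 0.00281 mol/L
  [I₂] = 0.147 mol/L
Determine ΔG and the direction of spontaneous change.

ΔG = 9.52 kJ/mol; the forward reaction is non-spontaneous

Q_c = [HI]² / ([H₂]·[I₂]) = (0.383)² / ((0.00281)·(0.147)) = 355
ΔG = RT ln(Q_c/K_c) = (8.314 J mol⁻¹ K⁻¹)(700 K) × ln(355/69.2)
   = (5.820 kJ/mol)(1.635) = 9.52 kJ/mol
ΔG > 0, so the forward reaction is non-spontaneous (proceeds in reverse).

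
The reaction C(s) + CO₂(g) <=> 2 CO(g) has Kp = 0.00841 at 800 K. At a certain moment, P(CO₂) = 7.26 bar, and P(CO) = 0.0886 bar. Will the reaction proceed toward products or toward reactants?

to the right

(C is a pure solid — omitted from Qp.)
Qp = P(CO)² / P(CO₂) = (0.0886)² / (7.26) = 0.00108
Qp = 0.00108 < Kp = 0.00841, so the forward reaction proceeds.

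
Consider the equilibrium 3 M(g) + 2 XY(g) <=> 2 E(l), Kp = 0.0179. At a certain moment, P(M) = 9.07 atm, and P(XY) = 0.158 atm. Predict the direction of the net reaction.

toward reactants

(E is a pure liquid — omitted from Qp.)
Qp = 1 / (P(M)³·P(XY)²) = 1 / ((9.07)³·(0.158)²) = 0.0537
Qp = 0.0537 > Kp = 0.0179, so the reverse reaction proceeds.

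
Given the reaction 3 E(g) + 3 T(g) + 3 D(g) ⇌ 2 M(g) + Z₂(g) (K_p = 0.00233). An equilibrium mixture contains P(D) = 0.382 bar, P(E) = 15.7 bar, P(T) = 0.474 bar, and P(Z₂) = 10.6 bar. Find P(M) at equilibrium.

P(M) = 0.0711 bar

At equilibrium, K_p = P(M)²·P(Z₂) / (P(E)³·P(T)³·P(D)³) = 0.00233.
(P(M))²·(10.6) / ((15.7)³·(0.474)³·(0.382)³) = 0.00233
P(M)² = 0.00505 ⇒ P(M) = 0.0711 bar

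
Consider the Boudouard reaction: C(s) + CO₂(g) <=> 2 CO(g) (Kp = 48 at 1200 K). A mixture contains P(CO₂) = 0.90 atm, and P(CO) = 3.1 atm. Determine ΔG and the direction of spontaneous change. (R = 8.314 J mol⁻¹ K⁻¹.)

(C is a pure solid — omitted from Qp.)
Qp = P(CO)² / P(CO₂) = (3.1)² / (0.90) = 10.7
ΔG = RT ln(Qp/Kp) = (8.314 J mol⁻¹ K⁻¹)(1200 K) × ln(10.7/48)
   = (9.977 kJ/mol)(-1.501) = -15.0 kJ/mol
ΔG < 0, so the forward reaction is spontaneous (proceeds forward).

ΔG = -15.0 kJ/mol; the forward reaction is spontaneous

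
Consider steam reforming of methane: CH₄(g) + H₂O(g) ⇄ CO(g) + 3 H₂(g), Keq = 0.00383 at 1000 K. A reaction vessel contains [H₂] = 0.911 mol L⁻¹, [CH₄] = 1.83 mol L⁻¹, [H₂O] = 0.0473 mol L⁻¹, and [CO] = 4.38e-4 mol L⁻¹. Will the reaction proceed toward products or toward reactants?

Q = [CO]·[H₂]³ / ([CH₄]·[H₂O]) = (4.38e-4)·(0.911)³ / ((1.83)·(0.0473)) = 0.00383
Q = 0.00383 = Keq, so the system is already at equilibrium.

at equilibrium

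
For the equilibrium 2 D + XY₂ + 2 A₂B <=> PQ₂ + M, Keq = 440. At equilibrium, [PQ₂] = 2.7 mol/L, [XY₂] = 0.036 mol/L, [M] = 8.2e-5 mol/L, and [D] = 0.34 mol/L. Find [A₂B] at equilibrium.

At equilibrium, Keq = [PQ₂]·[M] / ([D]²·[XY₂]·[A₂B]²) = 440.
(2.7)·(8.2e-5) / ((0.34)²·(0.036)·([A₂B])²) = 440
[A₂B]² = 1.21e-4 ⇒ [A₂B] = 0.011 mol/L

[A₂B] = 0.011 mol/L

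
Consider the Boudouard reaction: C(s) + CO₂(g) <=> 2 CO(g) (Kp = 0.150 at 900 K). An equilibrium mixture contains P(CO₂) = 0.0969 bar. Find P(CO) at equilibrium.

(C is a pure solid — omitted from Kp.)
At equilibrium, Kp = P(CO)² / P(CO₂) = 0.150.
(P(CO))² / (0.0969) = 0.150
P(CO)² = 0.0145 ⇒ P(CO) = 0.121 bar

P(CO) = 0.121 bar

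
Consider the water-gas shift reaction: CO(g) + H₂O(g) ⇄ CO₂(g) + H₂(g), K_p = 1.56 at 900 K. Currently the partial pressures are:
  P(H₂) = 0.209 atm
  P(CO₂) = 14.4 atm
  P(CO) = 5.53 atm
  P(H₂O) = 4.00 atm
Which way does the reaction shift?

forward (toward products)

Q_p = P(CO₂)·P(H₂) / (P(CO)·P(H₂O)) = (14.4)·(0.209) / ((5.53)·(4.00)) = 0.136
Q_p = 0.136 < K_p = 1.56, so the forward reaction proceeds.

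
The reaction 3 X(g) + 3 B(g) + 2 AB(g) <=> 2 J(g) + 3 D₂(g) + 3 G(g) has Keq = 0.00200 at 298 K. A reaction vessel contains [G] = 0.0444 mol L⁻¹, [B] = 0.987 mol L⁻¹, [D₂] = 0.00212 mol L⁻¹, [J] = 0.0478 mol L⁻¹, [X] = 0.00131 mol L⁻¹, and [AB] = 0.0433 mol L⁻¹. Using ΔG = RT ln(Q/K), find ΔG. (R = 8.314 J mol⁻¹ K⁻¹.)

Q = [J]²·[D₂]³·[G]³ / ([X]³·[B]³·[AB]²) = (0.0478)²·(0.00212)³·(0.0444)³ / ((0.00131)³·(0.987)³·(0.0433)²) = 4.70×10⁻⁴
ΔG = RT ln(Q/Keq) = (8.314 J mol⁻¹ K⁻¹)(298 K) × ln(4.70×10⁻⁴/0.00200)
   = (2.478 kJ/mol)(-1.448) = -3.59 kJ/mol
ΔG < 0, so the forward reaction is spontaneous (proceeds forward).

ΔG = -3.59 kJ/mol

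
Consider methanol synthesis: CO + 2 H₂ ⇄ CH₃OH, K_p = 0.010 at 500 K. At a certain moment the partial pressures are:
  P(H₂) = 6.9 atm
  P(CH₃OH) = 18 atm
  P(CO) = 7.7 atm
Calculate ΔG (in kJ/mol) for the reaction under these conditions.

Q_p = P(CH₃OH) / (P(CO)·P(H₂)²) = (18) / ((7.7)·(6.9)²) = 0.0491
ΔG = RT ln(Q_p/K_p) = (8.314 J mol⁻¹ K⁻¹)(500 K) × ln(0.0491/0.010)
   = (4.157 kJ/mol)(1.591) = 6.61 kJ/mol
ΔG > 0, so the forward reaction is non-spontaneous (proceeds in reverse).

ΔG = 6.61 kJ/mol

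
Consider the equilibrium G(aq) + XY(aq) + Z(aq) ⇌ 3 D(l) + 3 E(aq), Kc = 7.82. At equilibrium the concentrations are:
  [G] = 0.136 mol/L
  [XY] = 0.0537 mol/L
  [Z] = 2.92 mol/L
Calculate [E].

[E] = 0.550 mol/L

(D is a pure liquid — omitted from Kc.)
At equilibrium, Kc = [E]³ / ([G]·[XY]·[Z]) = 7.82.
([E])³ / ((0.136)·(0.0537)·(2.92)) = 7.82
[E]³ = 0.167 ⇒ [E] = 0.550 mol/L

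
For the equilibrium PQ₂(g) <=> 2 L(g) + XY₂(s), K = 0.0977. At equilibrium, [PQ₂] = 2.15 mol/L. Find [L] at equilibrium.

[L] = 0.458 mol/L

(XY₂ is a pure solid — omitted from K.)
At equilibrium, K = [L]² / [PQ₂] = 0.0977.
([L])² / (2.15) = 0.0977
[L]² = 0.210 ⇒ [L] = 0.458 mol/L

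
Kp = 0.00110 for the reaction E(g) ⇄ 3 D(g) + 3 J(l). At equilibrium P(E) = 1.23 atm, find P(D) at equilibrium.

P(D) = 0.111 atm

(J is a pure liquid — omitted from Kp.)
At equilibrium, Kp = P(D)³ / P(E) = 0.00110.
(P(D))³ / (1.23) = 0.00110
P(D)³ = 0.00135 ⇒ P(D) = 0.111 atm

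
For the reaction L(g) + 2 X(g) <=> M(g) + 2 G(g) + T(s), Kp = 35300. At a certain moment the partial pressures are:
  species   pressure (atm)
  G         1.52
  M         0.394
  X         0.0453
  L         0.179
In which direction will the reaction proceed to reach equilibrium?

in the forward direction

(T is a pure solid — omitted from Qp.)
Qp = P(M)·P(G)² / (P(L)·P(X)²) = (0.394)·(1.52)² / ((0.179)·(0.0453)²) = 2480
Qp = 2480 < Kp = 35300, so the forward reaction proceeds.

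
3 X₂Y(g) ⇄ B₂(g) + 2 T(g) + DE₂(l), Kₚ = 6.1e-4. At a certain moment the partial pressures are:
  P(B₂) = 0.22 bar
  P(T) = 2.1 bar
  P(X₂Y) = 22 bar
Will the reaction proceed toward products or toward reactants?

(DE₂ is a pure liquid — omitted from Qₚ.)
Qₚ = P(B₂)·P(T)² / P(X₂Y)³ = (0.22)·(2.1)² / (22)³ = 9.1e-5
Qₚ = 9.1e-5 < Kₚ = 6.1e-4, so the forward reaction proceeds.

toward products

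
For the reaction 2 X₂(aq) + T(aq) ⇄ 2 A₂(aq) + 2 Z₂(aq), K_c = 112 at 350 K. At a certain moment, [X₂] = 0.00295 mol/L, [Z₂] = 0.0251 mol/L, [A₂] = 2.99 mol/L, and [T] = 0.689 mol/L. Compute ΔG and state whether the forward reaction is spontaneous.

Q_c = [A₂]²·[Z₂]² / ([X₂]²·[T]) = (2.99)²·(0.0251)² / ((0.00295)²·(0.689)) = 939
ΔG = RT ln(Q_c/K_c) = (8.314 J mol⁻¹ K⁻¹)(350 K) × ln(939/112)
   = (2.910 kJ/mol)(2.126) = 6.19 kJ/mol
ΔG > 0, so the forward reaction is non-spontaneous (proceeds in reverse).

ΔG = 6.19 kJ/mol; the forward reaction is non-spontaneous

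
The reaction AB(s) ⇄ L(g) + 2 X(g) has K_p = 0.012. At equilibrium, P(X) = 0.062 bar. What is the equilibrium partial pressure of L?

P(L) = 3.1 bar

(AB is a pure solid — omitted from K_p.)
At equilibrium, K_p = P(L)·P(X)² = 0.012.
(P(L))·(0.062)² = 0.012
P(L) = 3.12 = 3.1 bar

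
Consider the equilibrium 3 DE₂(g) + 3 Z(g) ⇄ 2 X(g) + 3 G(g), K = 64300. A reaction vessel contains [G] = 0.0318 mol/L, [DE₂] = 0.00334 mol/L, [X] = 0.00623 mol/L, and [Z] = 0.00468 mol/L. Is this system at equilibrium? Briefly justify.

Q = [X]²·[G]³ / ([DE₂]³·[Z]³) = (0.00623)²·(0.0318)³ / ((0.00334)³·(0.00468)³) = 3.27×10⁵
Q = 3.27×10⁵ > K = 64300: net reverse reaction.

no; Q > K, reaction proceeds in reverse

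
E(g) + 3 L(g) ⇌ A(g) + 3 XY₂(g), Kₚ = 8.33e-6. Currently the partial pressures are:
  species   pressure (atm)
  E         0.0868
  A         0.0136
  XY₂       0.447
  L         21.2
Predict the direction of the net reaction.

forward (toward products)

Qₚ = P(A)·P(XY₂)³ / (P(E)·P(L)³) = (0.0136)·(0.447)³ / ((0.0868)·(21.2)³) = 1.47e-6
Qₚ = 1.47e-6 < Kₚ = 8.33e-6, so the forward reaction proceeds.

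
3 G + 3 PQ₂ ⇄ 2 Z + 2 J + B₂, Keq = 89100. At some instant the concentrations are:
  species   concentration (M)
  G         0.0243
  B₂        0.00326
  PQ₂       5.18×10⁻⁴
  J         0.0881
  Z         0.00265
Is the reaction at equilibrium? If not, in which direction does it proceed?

Q = [Z]²·[J]²·[B₂] / ([G]³·[PQ₂]³) = (0.00265)²·(0.0881)²·(0.00326) / ((0.0243)³·(5.18×10⁻⁴)³) = 89100
Q = 89100 = Keq, so the system is already at equilibrium.

at equilibrium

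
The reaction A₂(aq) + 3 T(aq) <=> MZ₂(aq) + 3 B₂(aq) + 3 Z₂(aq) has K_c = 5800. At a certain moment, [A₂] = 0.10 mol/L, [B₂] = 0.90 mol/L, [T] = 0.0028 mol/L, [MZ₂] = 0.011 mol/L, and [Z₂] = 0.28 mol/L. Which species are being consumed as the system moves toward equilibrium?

MZ₂, B₂, Z₂ (products)

Q_c = [MZ₂]·[B₂]³·[Z₂]³ / ([A₂]·[T]³) = (0.011)·(0.90)³·(0.28)³ / ((0.10)·(0.0028)³) = 80000
Q_c = 80000 > K_c = 5800: net reverse reaction.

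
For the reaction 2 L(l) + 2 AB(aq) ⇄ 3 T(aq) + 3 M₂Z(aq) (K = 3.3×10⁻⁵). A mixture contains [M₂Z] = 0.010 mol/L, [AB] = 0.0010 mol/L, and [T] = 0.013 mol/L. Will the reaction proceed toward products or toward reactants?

(L is a pure liquid — omitted from Q.)
Q = [T]³·[M₂Z]³ / [AB]² = (0.013)³·(0.010)³ / (0.0010)² = 2.2×10⁻⁶
Q = 2.2×10⁻⁶ < K = 3.3×10⁻⁵, so the forward reaction proceeds.

in the forward direction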